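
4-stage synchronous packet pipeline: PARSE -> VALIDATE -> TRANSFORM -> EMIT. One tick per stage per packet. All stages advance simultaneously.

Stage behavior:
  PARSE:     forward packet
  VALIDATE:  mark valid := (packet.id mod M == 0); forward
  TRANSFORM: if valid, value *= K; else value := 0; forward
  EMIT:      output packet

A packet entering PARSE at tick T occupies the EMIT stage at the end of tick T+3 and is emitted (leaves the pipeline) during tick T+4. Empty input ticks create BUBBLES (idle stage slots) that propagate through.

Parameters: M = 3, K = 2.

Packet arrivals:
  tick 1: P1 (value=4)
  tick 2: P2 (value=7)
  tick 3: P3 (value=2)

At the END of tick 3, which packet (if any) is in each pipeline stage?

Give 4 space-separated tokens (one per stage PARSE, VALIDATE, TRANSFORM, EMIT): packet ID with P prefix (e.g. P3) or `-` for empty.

Tick 1: [PARSE:P1(v=4,ok=F), VALIDATE:-, TRANSFORM:-, EMIT:-] out:-; in:P1
Tick 2: [PARSE:P2(v=7,ok=F), VALIDATE:P1(v=4,ok=F), TRANSFORM:-, EMIT:-] out:-; in:P2
Tick 3: [PARSE:P3(v=2,ok=F), VALIDATE:P2(v=7,ok=F), TRANSFORM:P1(v=0,ok=F), EMIT:-] out:-; in:P3
At end of tick 3: ['P3', 'P2', 'P1', '-']

Answer: P3 P2 P1 -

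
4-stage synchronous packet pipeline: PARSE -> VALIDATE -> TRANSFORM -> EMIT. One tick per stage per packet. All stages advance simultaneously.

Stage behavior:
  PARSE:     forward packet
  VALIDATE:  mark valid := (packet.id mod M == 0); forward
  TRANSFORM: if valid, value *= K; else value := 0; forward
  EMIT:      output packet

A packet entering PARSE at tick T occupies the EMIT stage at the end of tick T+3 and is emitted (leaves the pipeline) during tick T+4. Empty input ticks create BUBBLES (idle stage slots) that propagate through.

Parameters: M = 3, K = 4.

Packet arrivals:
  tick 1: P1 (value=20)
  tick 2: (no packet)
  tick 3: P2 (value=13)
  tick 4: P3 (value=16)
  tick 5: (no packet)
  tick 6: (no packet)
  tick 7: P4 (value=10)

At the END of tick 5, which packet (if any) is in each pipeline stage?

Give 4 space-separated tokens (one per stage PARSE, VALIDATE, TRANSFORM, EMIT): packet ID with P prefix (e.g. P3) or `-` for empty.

Answer: - P3 P2 -

Derivation:
Tick 1: [PARSE:P1(v=20,ok=F), VALIDATE:-, TRANSFORM:-, EMIT:-] out:-; in:P1
Tick 2: [PARSE:-, VALIDATE:P1(v=20,ok=F), TRANSFORM:-, EMIT:-] out:-; in:-
Tick 3: [PARSE:P2(v=13,ok=F), VALIDATE:-, TRANSFORM:P1(v=0,ok=F), EMIT:-] out:-; in:P2
Tick 4: [PARSE:P3(v=16,ok=F), VALIDATE:P2(v=13,ok=F), TRANSFORM:-, EMIT:P1(v=0,ok=F)] out:-; in:P3
Tick 5: [PARSE:-, VALIDATE:P3(v=16,ok=T), TRANSFORM:P2(v=0,ok=F), EMIT:-] out:P1(v=0); in:-
At end of tick 5: ['-', 'P3', 'P2', '-']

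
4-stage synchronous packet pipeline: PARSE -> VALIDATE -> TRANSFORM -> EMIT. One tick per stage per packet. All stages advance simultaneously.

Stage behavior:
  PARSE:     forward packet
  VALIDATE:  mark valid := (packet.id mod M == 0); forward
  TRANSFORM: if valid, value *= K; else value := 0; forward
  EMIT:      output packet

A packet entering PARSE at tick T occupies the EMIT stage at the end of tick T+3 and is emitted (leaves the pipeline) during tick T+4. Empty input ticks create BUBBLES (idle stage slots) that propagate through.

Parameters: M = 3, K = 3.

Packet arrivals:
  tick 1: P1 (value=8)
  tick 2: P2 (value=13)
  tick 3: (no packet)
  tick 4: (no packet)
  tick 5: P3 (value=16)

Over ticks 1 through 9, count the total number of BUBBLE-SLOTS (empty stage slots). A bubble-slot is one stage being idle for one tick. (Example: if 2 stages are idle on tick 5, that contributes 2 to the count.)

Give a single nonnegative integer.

Answer: 24

Derivation:
Tick 1: [PARSE:P1(v=8,ok=F), VALIDATE:-, TRANSFORM:-, EMIT:-] out:-; bubbles=3
Tick 2: [PARSE:P2(v=13,ok=F), VALIDATE:P1(v=8,ok=F), TRANSFORM:-, EMIT:-] out:-; bubbles=2
Tick 3: [PARSE:-, VALIDATE:P2(v=13,ok=F), TRANSFORM:P1(v=0,ok=F), EMIT:-] out:-; bubbles=2
Tick 4: [PARSE:-, VALIDATE:-, TRANSFORM:P2(v=0,ok=F), EMIT:P1(v=0,ok=F)] out:-; bubbles=2
Tick 5: [PARSE:P3(v=16,ok=F), VALIDATE:-, TRANSFORM:-, EMIT:P2(v=0,ok=F)] out:P1(v=0); bubbles=2
Tick 6: [PARSE:-, VALIDATE:P3(v=16,ok=T), TRANSFORM:-, EMIT:-] out:P2(v=0); bubbles=3
Tick 7: [PARSE:-, VALIDATE:-, TRANSFORM:P3(v=48,ok=T), EMIT:-] out:-; bubbles=3
Tick 8: [PARSE:-, VALIDATE:-, TRANSFORM:-, EMIT:P3(v=48,ok=T)] out:-; bubbles=3
Tick 9: [PARSE:-, VALIDATE:-, TRANSFORM:-, EMIT:-] out:P3(v=48); bubbles=4
Total bubble-slots: 24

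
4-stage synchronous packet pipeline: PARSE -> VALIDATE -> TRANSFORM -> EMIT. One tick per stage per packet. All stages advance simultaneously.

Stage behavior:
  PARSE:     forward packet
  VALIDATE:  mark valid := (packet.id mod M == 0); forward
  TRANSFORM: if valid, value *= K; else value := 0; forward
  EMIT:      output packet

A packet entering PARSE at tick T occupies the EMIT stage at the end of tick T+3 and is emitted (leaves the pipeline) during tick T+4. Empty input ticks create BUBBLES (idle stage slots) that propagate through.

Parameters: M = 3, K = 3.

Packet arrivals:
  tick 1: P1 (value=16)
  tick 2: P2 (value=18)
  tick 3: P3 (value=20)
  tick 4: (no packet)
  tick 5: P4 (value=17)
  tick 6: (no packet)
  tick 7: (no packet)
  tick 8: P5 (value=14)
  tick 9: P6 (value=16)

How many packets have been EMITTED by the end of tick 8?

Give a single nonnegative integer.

Answer: 3

Derivation:
Tick 1: [PARSE:P1(v=16,ok=F), VALIDATE:-, TRANSFORM:-, EMIT:-] out:-; in:P1
Tick 2: [PARSE:P2(v=18,ok=F), VALIDATE:P1(v=16,ok=F), TRANSFORM:-, EMIT:-] out:-; in:P2
Tick 3: [PARSE:P3(v=20,ok=F), VALIDATE:P2(v=18,ok=F), TRANSFORM:P1(v=0,ok=F), EMIT:-] out:-; in:P3
Tick 4: [PARSE:-, VALIDATE:P3(v=20,ok=T), TRANSFORM:P2(v=0,ok=F), EMIT:P1(v=0,ok=F)] out:-; in:-
Tick 5: [PARSE:P4(v=17,ok=F), VALIDATE:-, TRANSFORM:P3(v=60,ok=T), EMIT:P2(v=0,ok=F)] out:P1(v=0); in:P4
Tick 6: [PARSE:-, VALIDATE:P4(v=17,ok=F), TRANSFORM:-, EMIT:P3(v=60,ok=T)] out:P2(v=0); in:-
Tick 7: [PARSE:-, VALIDATE:-, TRANSFORM:P4(v=0,ok=F), EMIT:-] out:P3(v=60); in:-
Tick 8: [PARSE:P5(v=14,ok=F), VALIDATE:-, TRANSFORM:-, EMIT:P4(v=0,ok=F)] out:-; in:P5
Emitted by tick 8: ['P1', 'P2', 'P3']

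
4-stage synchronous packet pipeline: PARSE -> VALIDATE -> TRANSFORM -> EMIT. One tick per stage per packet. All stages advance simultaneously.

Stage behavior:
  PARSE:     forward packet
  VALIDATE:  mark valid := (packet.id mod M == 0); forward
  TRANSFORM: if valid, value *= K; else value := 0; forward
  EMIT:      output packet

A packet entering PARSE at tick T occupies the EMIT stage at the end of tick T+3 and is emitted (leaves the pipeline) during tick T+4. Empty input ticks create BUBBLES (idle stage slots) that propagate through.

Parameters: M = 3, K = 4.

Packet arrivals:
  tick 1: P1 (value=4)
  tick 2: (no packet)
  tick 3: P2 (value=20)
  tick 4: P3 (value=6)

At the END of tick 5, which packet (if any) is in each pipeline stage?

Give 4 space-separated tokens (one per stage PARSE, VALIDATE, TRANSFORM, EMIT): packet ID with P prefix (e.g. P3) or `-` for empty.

Answer: - P3 P2 -

Derivation:
Tick 1: [PARSE:P1(v=4,ok=F), VALIDATE:-, TRANSFORM:-, EMIT:-] out:-; in:P1
Tick 2: [PARSE:-, VALIDATE:P1(v=4,ok=F), TRANSFORM:-, EMIT:-] out:-; in:-
Tick 3: [PARSE:P2(v=20,ok=F), VALIDATE:-, TRANSFORM:P1(v=0,ok=F), EMIT:-] out:-; in:P2
Tick 4: [PARSE:P3(v=6,ok=F), VALIDATE:P2(v=20,ok=F), TRANSFORM:-, EMIT:P1(v=0,ok=F)] out:-; in:P3
Tick 5: [PARSE:-, VALIDATE:P3(v=6,ok=T), TRANSFORM:P2(v=0,ok=F), EMIT:-] out:P1(v=0); in:-
At end of tick 5: ['-', 'P3', 'P2', '-']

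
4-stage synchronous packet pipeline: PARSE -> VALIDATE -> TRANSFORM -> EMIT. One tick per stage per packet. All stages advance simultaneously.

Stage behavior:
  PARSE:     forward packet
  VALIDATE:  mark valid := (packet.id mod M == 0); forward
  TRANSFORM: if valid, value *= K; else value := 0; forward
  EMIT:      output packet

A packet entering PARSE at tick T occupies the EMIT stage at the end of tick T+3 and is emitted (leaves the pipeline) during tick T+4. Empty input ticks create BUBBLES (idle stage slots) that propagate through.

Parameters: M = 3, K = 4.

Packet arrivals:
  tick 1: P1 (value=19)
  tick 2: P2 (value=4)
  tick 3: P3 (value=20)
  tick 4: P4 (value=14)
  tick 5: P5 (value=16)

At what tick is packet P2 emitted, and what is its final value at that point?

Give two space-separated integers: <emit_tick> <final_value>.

Tick 1: [PARSE:P1(v=19,ok=F), VALIDATE:-, TRANSFORM:-, EMIT:-] out:-; in:P1
Tick 2: [PARSE:P2(v=4,ok=F), VALIDATE:P1(v=19,ok=F), TRANSFORM:-, EMIT:-] out:-; in:P2
Tick 3: [PARSE:P3(v=20,ok=F), VALIDATE:P2(v=4,ok=F), TRANSFORM:P1(v=0,ok=F), EMIT:-] out:-; in:P3
Tick 4: [PARSE:P4(v=14,ok=F), VALIDATE:P3(v=20,ok=T), TRANSFORM:P2(v=0,ok=F), EMIT:P1(v=0,ok=F)] out:-; in:P4
Tick 5: [PARSE:P5(v=16,ok=F), VALIDATE:P4(v=14,ok=F), TRANSFORM:P3(v=80,ok=T), EMIT:P2(v=0,ok=F)] out:P1(v=0); in:P5
Tick 6: [PARSE:-, VALIDATE:P5(v=16,ok=F), TRANSFORM:P4(v=0,ok=F), EMIT:P3(v=80,ok=T)] out:P2(v=0); in:-
Tick 7: [PARSE:-, VALIDATE:-, TRANSFORM:P5(v=0,ok=F), EMIT:P4(v=0,ok=F)] out:P3(v=80); in:-
Tick 8: [PARSE:-, VALIDATE:-, TRANSFORM:-, EMIT:P5(v=0,ok=F)] out:P4(v=0); in:-
Tick 9: [PARSE:-, VALIDATE:-, TRANSFORM:-, EMIT:-] out:P5(v=0); in:-
P2: arrives tick 2, valid=False (id=2, id%3=2), emit tick 6, final value 0

Answer: 6 0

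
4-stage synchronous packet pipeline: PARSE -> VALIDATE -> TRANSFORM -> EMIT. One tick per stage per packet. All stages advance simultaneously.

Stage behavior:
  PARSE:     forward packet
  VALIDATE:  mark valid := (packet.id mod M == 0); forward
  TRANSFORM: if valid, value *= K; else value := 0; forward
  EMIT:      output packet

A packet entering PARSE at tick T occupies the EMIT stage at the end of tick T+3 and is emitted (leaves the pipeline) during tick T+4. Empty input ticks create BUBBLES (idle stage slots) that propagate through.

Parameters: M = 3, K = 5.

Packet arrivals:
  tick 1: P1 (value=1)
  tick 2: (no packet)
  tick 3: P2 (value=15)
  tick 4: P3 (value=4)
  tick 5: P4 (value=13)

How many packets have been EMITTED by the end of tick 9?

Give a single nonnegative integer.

Answer: 4

Derivation:
Tick 1: [PARSE:P1(v=1,ok=F), VALIDATE:-, TRANSFORM:-, EMIT:-] out:-; in:P1
Tick 2: [PARSE:-, VALIDATE:P1(v=1,ok=F), TRANSFORM:-, EMIT:-] out:-; in:-
Tick 3: [PARSE:P2(v=15,ok=F), VALIDATE:-, TRANSFORM:P1(v=0,ok=F), EMIT:-] out:-; in:P2
Tick 4: [PARSE:P3(v=4,ok=F), VALIDATE:P2(v=15,ok=F), TRANSFORM:-, EMIT:P1(v=0,ok=F)] out:-; in:P3
Tick 5: [PARSE:P4(v=13,ok=F), VALIDATE:P3(v=4,ok=T), TRANSFORM:P2(v=0,ok=F), EMIT:-] out:P1(v=0); in:P4
Tick 6: [PARSE:-, VALIDATE:P4(v=13,ok=F), TRANSFORM:P3(v=20,ok=T), EMIT:P2(v=0,ok=F)] out:-; in:-
Tick 7: [PARSE:-, VALIDATE:-, TRANSFORM:P4(v=0,ok=F), EMIT:P3(v=20,ok=T)] out:P2(v=0); in:-
Tick 8: [PARSE:-, VALIDATE:-, TRANSFORM:-, EMIT:P4(v=0,ok=F)] out:P3(v=20); in:-
Tick 9: [PARSE:-, VALIDATE:-, TRANSFORM:-, EMIT:-] out:P4(v=0); in:-
Emitted by tick 9: ['P1', 'P2', 'P3', 'P4']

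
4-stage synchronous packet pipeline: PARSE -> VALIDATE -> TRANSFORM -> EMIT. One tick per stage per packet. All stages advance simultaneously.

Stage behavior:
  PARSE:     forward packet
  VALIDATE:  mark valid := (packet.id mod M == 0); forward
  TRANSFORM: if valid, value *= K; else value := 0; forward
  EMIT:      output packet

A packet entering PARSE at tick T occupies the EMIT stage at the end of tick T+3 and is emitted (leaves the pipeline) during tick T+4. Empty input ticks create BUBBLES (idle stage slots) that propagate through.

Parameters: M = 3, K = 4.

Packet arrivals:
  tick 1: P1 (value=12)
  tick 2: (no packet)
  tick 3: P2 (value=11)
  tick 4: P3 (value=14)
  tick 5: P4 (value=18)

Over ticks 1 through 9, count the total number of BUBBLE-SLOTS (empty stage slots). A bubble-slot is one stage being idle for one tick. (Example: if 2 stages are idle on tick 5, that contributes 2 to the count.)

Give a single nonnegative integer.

Answer: 20

Derivation:
Tick 1: [PARSE:P1(v=12,ok=F), VALIDATE:-, TRANSFORM:-, EMIT:-] out:-; bubbles=3
Tick 2: [PARSE:-, VALIDATE:P1(v=12,ok=F), TRANSFORM:-, EMIT:-] out:-; bubbles=3
Tick 3: [PARSE:P2(v=11,ok=F), VALIDATE:-, TRANSFORM:P1(v=0,ok=F), EMIT:-] out:-; bubbles=2
Tick 4: [PARSE:P3(v=14,ok=F), VALIDATE:P2(v=11,ok=F), TRANSFORM:-, EMIT:P1(v=0,ok=F)] out:-; bubbles=1
Tick 5: [PARSE:P4(v=18,ok=F), VALIDATE:P3(v=14,ok=T), TRANSFORM:P2(v=0,ok=F), EMIT:-] out:P1(v=0); bubbles=1
Tick 6: [PARSE:-, VALIDATE:P4(v=18,ok=F), TRANSFORM:P3(v=56,ok=T), EMIT:P2(v=0,ok=F)] out:-; bubbles=1
Tick 7: [PARSE:-, VALIDATE:-, TRANSFORM:P4(v=0,ok=F), EMIT:P3(v=56,ok=T)] out:P2(v=0); bubbles=2
Tick 8: [PARSE:-, VALIDATE:-, TRANSFORM:-, EMIT:P4(v=0,ok=F)] out:P3(v=56); bubbles=3
Tick 9: [PARSE:-, VALIDATE:-, TRANSFORM:-, EMIT:-] out:P4(v=0); bubbles=4
Total bubble-slots: 20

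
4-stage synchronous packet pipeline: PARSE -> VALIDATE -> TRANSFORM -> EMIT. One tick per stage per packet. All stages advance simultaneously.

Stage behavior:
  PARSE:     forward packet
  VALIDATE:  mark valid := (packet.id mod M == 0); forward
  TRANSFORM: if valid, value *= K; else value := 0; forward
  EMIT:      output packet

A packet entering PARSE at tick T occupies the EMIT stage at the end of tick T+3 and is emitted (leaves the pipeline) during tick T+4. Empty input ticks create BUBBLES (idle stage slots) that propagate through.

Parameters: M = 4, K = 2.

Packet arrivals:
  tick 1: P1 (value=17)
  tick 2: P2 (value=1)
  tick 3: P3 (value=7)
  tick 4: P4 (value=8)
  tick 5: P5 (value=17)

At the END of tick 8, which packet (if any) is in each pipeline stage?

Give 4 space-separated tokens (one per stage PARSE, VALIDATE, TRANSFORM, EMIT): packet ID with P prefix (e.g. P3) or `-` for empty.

Answer: - - - P5

Derivation:
Tick 1: [PARSE:P1(v=17,ok=F), VALIDATE:-, TRANSFORM:-, EMIT:-] out:-; in:P1
Tick 2: [PARSE:P2(v=1,ok=F), VALIDATE:P1(v=17,ok=F), TRANSFORM:-, EMIT:-] out:-; in:P2
Tick 3: [PARSE:P3(v=7,ok=F), VALIDATE:P2(v=1,ok=F), TRANSFORM:P1(v=0,ok=F), EMIT:-] out:-; in:P3
Tick 4: [PARSE:P4(v=8,ok=F), VALIDATE:P3(v=7,ok=F), TRANSFORM:P2(v=0,ok=F), EMIT:P1(v=0,ok=F)] out:-; in:P4
Tick 5: [PARSE:P5(v=17,ok=F), VALIDATE:P4(v=8,ok=T), TRANSFORM:P3(v=0,ok=F), EMIT:P2(v=0,ok=F)] out:P1(v=0); in:P5
Tick 6: [PARSE:-, VALIDATE:P5(v=17,ok=F), TRANSFORM:P4(v=16,ok=T), EMIT:P3(v=0,ok=F)] out:P2(v=0); in:-
Tick 7: [PARSE:-, VALIDATE:-, TRANSFORM:P5(v=0,ok=F), EMIT:P4(v=16,ok=T)] out:P3(v=0); in:-
Tick 8: [PARSE:-, VALIDATE:-, TRANSFORM:-, EMIT:P5(v=0,ok=F)] out:P4(v=16); in:-
At end of tick 8: ['-', '-', '-', 'P5']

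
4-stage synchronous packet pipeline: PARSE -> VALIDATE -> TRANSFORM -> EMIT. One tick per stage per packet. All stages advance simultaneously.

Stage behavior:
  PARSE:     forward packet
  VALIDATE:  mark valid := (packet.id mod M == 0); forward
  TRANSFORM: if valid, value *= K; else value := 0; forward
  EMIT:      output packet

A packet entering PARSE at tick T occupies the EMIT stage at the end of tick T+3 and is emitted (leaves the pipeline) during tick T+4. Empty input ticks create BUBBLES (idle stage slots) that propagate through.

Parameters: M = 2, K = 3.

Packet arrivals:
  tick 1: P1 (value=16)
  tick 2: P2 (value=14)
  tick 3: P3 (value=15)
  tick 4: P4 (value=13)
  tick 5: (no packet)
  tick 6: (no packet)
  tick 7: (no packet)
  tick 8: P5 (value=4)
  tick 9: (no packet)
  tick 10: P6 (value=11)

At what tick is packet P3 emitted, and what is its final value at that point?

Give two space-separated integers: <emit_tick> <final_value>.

Tick 1: [PARSE:P1(v=16,ok=F), VALIDATE:-, TRANSFORM:-, EMIT:-] out:-; in:P1
Tick 2: [PARSE:P2(v=14,ok=F), VALIDATE:P1(v=16,ok=F), TRANSFORM:-, EMIT:-] out:-; in:P2
Tick 3: [PARSE:P3(v=15,ok=F), VALIDATE:P2(v=14,ok=T), TRANSFORM:P1(v=0,ok=F), EMIT:-] out:-; in:P3
Tick 4: [PARSE:P4(v=13,ok=F), VALIDATE:P3(v=15,ok=F), TRANSFORM:P2(v=42,ok=T), EMIT:P1(v=0,ok=F)] out:-; in:P4
Tick 5: [PARSE:-, VALIDATE:P4(v=13,ok=T), TRANSFORM:P3(v=0,ok=F), EMIT:P2(v=42,ok=T)] out:P1(v=0); in:-
Tick 6: [PARSE:-, VALIDATE:-, TRANSFORM:P4(v=39,ok=T), EMIT:P3(v=0,ok=F)] out:P2(v=42); in:-
Tick 7: [PARSE:-, VALIDATE:-, TRANSFORM:-, EMIT:P4(v=39,ok=T)] out:P3(v=0); in:-
Tick 8: [PARSE:P5(v=4,ok=F), VALIDATE:-, TRANSFORM:-, EMIT:-] out:P4(v=39); in:P5
Tick 9: [PARSE:-, VALIDATE:P5(v=4,ok=F), TRANSFORM:-, EMIT:-] out:-; in:-
Tick 10: [PARSE:P6(v=11,ok=F), VALIDATE:-, TRANSFORM:P5(v=0,ok=F), EMIT:-] out:-; in:P6
Tick 11: [PARSE:-, VALIDATE:P6(v=11,ok=T), TRANSFORM:-, EMIT:P5(v=0,ok=F)] out:-; in:-
Tick 12: [PARSE:-, VALIDATE:-, TRANSFORM:P6(v=33,ok=T), EMIT:-] out:P5(v=0); in:-
Tick 13: [PARSE:-, VALIDATE:-, TRANSFORM:-, EMIT:P6(v=33,ok=T)] out:-; in:-
Tick 14: [PARSE:-, VALIDATE:-, TRANSFORM:-, EMIT:-] out:P6(v=33); in:-
P3: arrives tick 3, valid=False (id=3, id%2=1), emit tick 7, final value 0

Answer: 7 0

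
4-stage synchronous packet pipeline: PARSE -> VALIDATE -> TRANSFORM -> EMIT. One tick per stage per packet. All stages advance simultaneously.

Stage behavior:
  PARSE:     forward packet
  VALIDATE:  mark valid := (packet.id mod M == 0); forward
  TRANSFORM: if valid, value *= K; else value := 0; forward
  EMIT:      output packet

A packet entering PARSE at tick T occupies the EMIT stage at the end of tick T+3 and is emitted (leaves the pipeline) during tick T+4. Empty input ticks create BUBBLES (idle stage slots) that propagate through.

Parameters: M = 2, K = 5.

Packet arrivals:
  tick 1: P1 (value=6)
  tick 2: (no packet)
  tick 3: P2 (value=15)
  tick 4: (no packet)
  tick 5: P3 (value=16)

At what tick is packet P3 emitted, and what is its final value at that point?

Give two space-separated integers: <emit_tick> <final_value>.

Answer: 9 0

Derivation:
Tick 1: [PARSE:P1(v=6,ok=F), VALIDATE:-, TRANSFORM:-, EMIT:-] out:-; in:P1
Tick 2: [PARSE:-, VALIDATE:P1(v=6,ok=F), TRANSFORM:-, EMIT:-] out:-; in:-
Tick 3: [PARSE:P2(v=15,ok=F), VALIDATE:-, TRANSFORM:P1(v=0,ok=F), EMIT:-] out:-; in:P2
Tick 4: [PARSE:-, VALIDATE:P2(v=15,ok=T), TRANSFORM:-, EMIT:P1(v=0,ok=F)] out:-; in:-
Tick 5: [PARSE:P3(v=16,ok=F), VALIDATE:-, TRANSFORM:P2(v=75,ok=T), EMIT:-] out:P1(v=0); in:P3
Tick 6: [PARSE:-, VALIDATE:P3(v=16,ok=F), TRANSFORM:-, EMIT:P2(v=75,ok=T)] out:-; in:-
Tick 7: [PARSE:-, VALIDATE:-, TRANSFORM:P3(v=0,ok=F), EMIT:-] out:P2(v=75); in:-
Tick 8: [PARSE:-, VALIDATE:-, TRANSFORM:-, EMIT:P3(v=0,ok=F)] out:-; in:-
Tick 9: [PARSE:-, VALIDATE:-, TRANSFORM:-, EMIT:-] out:P3(v=0); in:-
P3: arrives tick 5, valid=False (id=3, id%2=1), emit tick 9, final value 0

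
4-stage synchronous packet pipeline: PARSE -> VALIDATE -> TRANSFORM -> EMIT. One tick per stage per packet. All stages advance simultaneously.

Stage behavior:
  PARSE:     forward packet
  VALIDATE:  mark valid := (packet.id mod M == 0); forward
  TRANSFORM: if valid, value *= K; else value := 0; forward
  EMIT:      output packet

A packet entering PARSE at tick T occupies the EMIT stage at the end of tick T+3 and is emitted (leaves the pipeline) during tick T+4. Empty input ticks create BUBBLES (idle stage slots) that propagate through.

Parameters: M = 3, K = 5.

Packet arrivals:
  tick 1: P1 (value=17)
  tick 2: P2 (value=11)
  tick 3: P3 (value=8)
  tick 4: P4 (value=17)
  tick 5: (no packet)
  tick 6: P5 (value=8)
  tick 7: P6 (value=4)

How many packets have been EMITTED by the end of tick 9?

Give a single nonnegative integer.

Tick 1: [PARSE:P1(v=17,ok=F), VALIDATE:-, TRANSFORM:-, EMIT:-] out:-; in:P1
Tick 2: [PARSE:P2(v=11,ok=F), VALIDATE:P1(v=17,ok=F), TRANSFORM:-, EMIT:-] out:-; in:P2
Tick 3: [PARSE:P3(v=8,ok=F), VALIDATE:P2(v=11,ok=F), TRANSFORM:P1(v=0,ok=F), EMIT:-] out:-; in:P3
Tick 4: [PARSE:P4(v=17,ok=F), VALIDATE:P3(v=8,ok=T), TRANSFORM:P2(v=0,ok=F), EMIT:P1(v=0,ok=F)] out:-; in:P4
Tick 5: [PARSE:-, VALIDATE:P4(v=17,ok=F), TRANSFORM:P3(v=40,ok=T), EMIT:P2(v=0,ok=F)] out:P1(v=0); in:-
Tick 6: [PARSE:P5(v=8,ok=F), VALIDATE:-, TRANSFORM:P4(v=0,ok=F), EMIT:P3(v=40,ok=T)] out:P2(v=0); in:P5
Tick 7: [PARSE:P6(v=4,ok=F), VALIDATE:P5(v=8,ok=F), TRANSFORM:-, EMIT:P4(v=0,ok=F)] out:P3(v=40); in:P6
Tick 8: [PARSE:-, VALIDATE:P6(v=4,ok=T), TRANSFORM:P5(v=0,ok=F), EMIT:-] out:P4(v=0); in:-
Tick 9: [PARSE:-, VALIDATE:-, TRANSFORM:P6(v=20,ok=T), EMIT:P5(v=0,ok=F)] out:-; in:-
Emitted by tick 9: ['P1', 'P2', 'P3', 'P4']

Answer: 4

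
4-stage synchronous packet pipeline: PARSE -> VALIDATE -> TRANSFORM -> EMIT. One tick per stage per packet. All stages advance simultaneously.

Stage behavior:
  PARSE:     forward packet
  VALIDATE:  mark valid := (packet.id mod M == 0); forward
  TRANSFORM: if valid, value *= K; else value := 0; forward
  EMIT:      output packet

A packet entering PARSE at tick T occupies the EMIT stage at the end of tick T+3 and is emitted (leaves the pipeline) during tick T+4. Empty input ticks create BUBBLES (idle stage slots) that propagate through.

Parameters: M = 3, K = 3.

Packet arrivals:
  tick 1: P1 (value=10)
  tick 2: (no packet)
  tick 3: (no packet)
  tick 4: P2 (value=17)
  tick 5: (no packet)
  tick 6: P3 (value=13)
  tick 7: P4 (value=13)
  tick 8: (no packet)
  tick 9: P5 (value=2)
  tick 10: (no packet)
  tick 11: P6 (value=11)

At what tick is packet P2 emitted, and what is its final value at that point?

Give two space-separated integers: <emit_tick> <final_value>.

Tick 1: [PARSE:P1(v=10,ok=F), VALIDATE:-, TRANSFORM:-, EMIT:-] out:-; in:P1
Tick 2: [PARSE:-, VALIDATE:P1(v=10,ok=F), TRANSFORM:-, EMIT:-] out:-; in:-
Tick 3: [PARSE:-, VALIDATE:-, TRANSFORM:P1(v=0,ok=F), EMIT:-] out:-; in:-
Tick 4: [PARSE:P2(v=17,ok=F), VALIDATE:-, TRANSFORM:-, EMIT:P1(v=0,ok=F)] out:-; in:P2
Tick 5: [PARSE:-, VALIDATE:P2(v=17,ok=F), TRANSFORM:-, EMIT:-] out:P1(v=0); in:-
Tick 6: [PARSE:P3(v=13,ok=F), VALIDATE:-, TRANSFORM:P2(v=0,ok=F), EMIT:-] out:-; in:P3
Tick 7: [PARSE:P4(v=13,ok=F), VALIDATE:P3(v=13,ok=T), TRANSFORM:-, EMIT:P2(v=0,ok=F)] out:-; in:P4
Tick 8: [PARSE:-, VALIDATE:P4(v=13,ok=F), TRANSFORM:P3(v=39,ok=T), EMIT:-] out:P2(v=0); in:-
Tick 9: [PARSE:P5(v=2,ok=F), VALIDATE:-, TRANSFORM:P4(v=0,ok=F), EMIT:P3(v=39,ok=T)] out:-; in:P5
Tick 10: [PARSE:-, VALIDATE:P5(v=2,ok=F), TRANSFORM:-, EMIT:P4(v=0,ok=F)] out:P3(v=39); in:-
Tick 11: [PARSE:P6(v=11,ok=F), VALIDATE:-, TRANSFORM:P5(v=0,ok=F), EMIT:-] out:P4(v=0); in:P6
Tick 12: [PARSE:-, VALIDATE:P6(v=11,ok=T), TRANSFORM:-, EMIT:P5(v=0,ok=F)] out:-; in:-
Tick 13: [PARSE:-, VALIDATE:-, TRANSFORM:P6(v=33,ok=T), EMIT:-] out:P5(v=0); in:-
Tick 14: [PARSE:-, VALIDATE:-, TRANSFORM:-, EMIT:P6(v=33,ok=T)] out:-; in:-
Tick 15: [PARSE:-, VALIDATE:-, TRANSFORM:-, EMIT:-] out:P6(v=33); in:-
P2: arrives tick 4, valid=False (id=2, id%3=2), emit tick 8, final value 0

Answer: 8 0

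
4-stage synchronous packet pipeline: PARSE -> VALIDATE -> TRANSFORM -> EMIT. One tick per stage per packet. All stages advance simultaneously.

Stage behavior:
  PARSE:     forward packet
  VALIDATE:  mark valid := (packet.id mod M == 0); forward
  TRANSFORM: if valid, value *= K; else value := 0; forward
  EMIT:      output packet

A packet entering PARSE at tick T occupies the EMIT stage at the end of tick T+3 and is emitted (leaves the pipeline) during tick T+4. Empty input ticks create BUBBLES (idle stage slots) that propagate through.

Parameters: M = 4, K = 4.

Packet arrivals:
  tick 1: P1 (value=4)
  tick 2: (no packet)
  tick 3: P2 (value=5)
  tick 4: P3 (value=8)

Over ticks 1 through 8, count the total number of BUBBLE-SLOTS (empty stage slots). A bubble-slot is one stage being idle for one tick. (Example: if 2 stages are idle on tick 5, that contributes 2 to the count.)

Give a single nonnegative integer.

Tick 1: [PARSE:P1(v=4,ok=F), VALIDATE:-, TRANSFORM:-, EMIT:-] out:-; bubbles=3
Tick 2: [PARSE:-, VALIDATE:P1(v=4,ok=F), TRANSFORM:-, EMIT:-] out:-; bubbles=3
Tick 3: [PARSE:P2(v=5,ok=F), VALIDATE:-, TRANSFORM:P1(v=0,ok=F), EMIT:-] out:-; bubbles=2
Tick 4: [PARSE:P3(v=8,ok=F), VALIDATE:P2(v=5,ok=F), TRANSFORM:-, EMIT:P1(v=0,ok=F)] out:-; bubbles=1
Tick 5: [PARSE:-, VALIDATE:P3(v=8,ok=F), TRANSFORM:P2(v=0,ok=F), EMIT:-] out:P1(v=0); bubbles=2
Tick 6: [PARSE:-, VALIDATE:-, TRANSFORM:P3(v=0,ok=F), EMIT:P2(v=0,ok=F)] out:-; bubbles=2
Tick 7: [PARSE:-, VALIDATE:-, TRANSFORM:-, EMIT:P3(v=0,ok=F)] out:P2(v=0); bubbles=3
Tick 8: [PARSE:-, VALIDATE:-, TRANSFORM:-, EMIT:-] out:P3(v=0); bubbles=4
Total bubble-slots: 20

Answer: 20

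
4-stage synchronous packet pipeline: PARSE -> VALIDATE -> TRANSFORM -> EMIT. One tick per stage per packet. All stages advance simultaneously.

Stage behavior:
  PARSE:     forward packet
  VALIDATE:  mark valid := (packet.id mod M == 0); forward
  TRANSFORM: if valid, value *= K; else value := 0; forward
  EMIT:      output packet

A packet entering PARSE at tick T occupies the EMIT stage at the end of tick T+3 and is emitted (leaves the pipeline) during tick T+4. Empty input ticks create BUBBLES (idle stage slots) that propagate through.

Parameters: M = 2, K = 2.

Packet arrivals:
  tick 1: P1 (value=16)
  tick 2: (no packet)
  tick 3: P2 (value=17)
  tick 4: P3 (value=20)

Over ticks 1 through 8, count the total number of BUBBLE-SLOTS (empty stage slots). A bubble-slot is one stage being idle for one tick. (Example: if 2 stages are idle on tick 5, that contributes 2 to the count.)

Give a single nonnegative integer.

Tick 1: [PARSE:P1(v=16,ok=F), VALIDATE:-, TRANSFORM:-, EMIT:-] out:-; bubbles=3
Tick 2: [PARSE:-, VALIDATE:P1(v=16,ok=F), TRANSFORM:-, EMIT:-] out:-; bubbles=3
Tick 3: [PARSE:P2(v=17,ok=F), VALIDATE:-, TRANSFORM:P1(v=0,ok=F), EMIT:-] out:-; bubbles=2
Tick 4: [PARSE:P3(v=20,ok=F), VALIDATE:P2(v=17,ok=T), TRANSFORM:-, EMIT:P1(v=0,ok=F)] out:-; bubbles=1
Tick 5: [PARSE:-, VALIDATE:P3(v=20,ok=F), TRANSFORM:P2(v=34,ok=T), EMIT:-] out:P1(v=0); bubbles=2
Tick 6: [PARSE:-, VALIDATE:-, TRANSFORM:P3(v=0,ok=F), EMIT:P2(v=34,ok=T)] out:-; bubbles=2
Tick 7: [PARSE:-, VALIDATE:-, TRANSFORM:-, EMIT:P3(v=0,ok=F)] out:P2(v=34); bubbles=3
Tick 8: [PARSE:-, VALIDATE:-, TRANSFORM:-, EMIT:-] out:P3(v=0); bubbles=4
Total bubble-slots: 20

Answer: 20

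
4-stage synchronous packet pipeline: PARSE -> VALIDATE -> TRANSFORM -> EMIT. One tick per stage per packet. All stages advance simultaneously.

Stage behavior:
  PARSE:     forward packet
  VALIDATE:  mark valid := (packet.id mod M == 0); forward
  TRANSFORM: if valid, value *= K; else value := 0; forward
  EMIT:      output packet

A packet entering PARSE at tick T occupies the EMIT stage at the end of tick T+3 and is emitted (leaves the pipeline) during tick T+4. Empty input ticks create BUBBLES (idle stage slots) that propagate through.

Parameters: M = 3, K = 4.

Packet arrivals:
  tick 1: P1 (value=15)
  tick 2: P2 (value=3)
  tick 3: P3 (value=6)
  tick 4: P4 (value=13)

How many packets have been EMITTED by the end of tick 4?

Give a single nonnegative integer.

Answer: 0

Derivation:
Tick 1: [PARSE:P1(v=15,ok=F), VALIDATE:-, TRANSFORM:-, EMIT:-] out:-; in:P1
Tick 2: [PARSE:P2(v=3,ok=F), VALIDATE:P1(v=15,ok=F), TRANSFORM:-, EMIT:-] out:-; in:P2
Tick 3: [PARSE:P3(v=6,ok=F), VALIDATE:P2(v=3,ok=F), TRANSFORM:P1(v=0,ok=F), EMIT:-] out:-; in:P3
Tick 4: [PARSE:P4(v=13,ok=F), VALIDATE:P3(v=6,ok=T), TRANSFORM:P2(v=0,ok=F), EMIT:P1(v=0,ok=F)] out:-; in:P4
Emitted by tick 4: []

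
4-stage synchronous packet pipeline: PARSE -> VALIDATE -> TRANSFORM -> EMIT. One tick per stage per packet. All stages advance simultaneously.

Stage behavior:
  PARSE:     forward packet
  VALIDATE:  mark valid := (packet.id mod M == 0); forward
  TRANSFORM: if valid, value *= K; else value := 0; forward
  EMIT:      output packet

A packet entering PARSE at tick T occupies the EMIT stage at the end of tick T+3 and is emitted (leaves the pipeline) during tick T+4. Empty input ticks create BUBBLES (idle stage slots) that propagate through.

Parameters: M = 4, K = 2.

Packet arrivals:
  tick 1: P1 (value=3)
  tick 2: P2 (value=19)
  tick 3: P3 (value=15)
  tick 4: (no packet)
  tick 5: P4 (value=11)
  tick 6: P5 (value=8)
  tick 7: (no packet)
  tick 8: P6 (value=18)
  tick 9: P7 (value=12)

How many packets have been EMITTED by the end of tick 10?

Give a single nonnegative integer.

Answer: 5

Derivation:
Tick 1: [PARSE:P1(v=3,ok=F), VALIDATE:-, TRANSFORM:-, EMIT:-] out:-; in:P1
Tick 2: [PARSE:P2(v=19,ok=F), VALIDATE:P1(v=3,ok=F), TRANSFORM:-, EMIT:-] out:-; in:P2
Tick 3: [PARSE:P3(v=15,ok=F), VALIDATE:P2(v=19,ok=F), TRANSFORM:P1(v=0,ok=F), EMIT:-] out:-; in:P3
Tick 4: [PARSE:-, VALIDATE:P3(v=15,ok=F), TRANSFORM:P2(v=0,ok=F), EMIT:P1(v=0,ok=F)] out:-; in:-
Tick 5: [PARSE:P4(v=11,ok=F), VALIDATE:-, TRANSFORM:P3(v=0,ok=F), EMIT:P2(v=0,ok=F)] out:P1(v=0); in:P4
Tick 6: [PARSE:P5(v=8,ok=F), VALIDATE:P4(v=11,ok=T), TRANSFORM:-, EMIT:P3(v=0,ok=F)] out:P2(v=0); in:P5
Tick 7: [PARSE:-, VALIDATE:P5(v=8,ok=F), TRANSFORM:P4(v=22,ok=T), EMIT:-] out:P3(v=0); in:-
Tick 8: [PARSE:P6(v=18,ok=F), VALIDATE:-, TRANSFORM:P5(v=0,ok=F), EMIT:P4(v=22,ok=T)] out:-; in:P6
Tick 9: [PARSE:P7(v=12,ok=F), VALIDATE:P6(v=18,ok=F), TRANSFORM:-, EMIT:P5(v=0,ok=F)] out:P4(v=22); in:P7
Tick 10: [PARSE:-, VALIDATE:P7(v=12,ok=F), TRANSFORM:P6(v=0,ok=F), EMIT:-] out:P5(v=0); in:-
Emitted by tick 10: ['P1', 'P2', 'P3', 'P4', 'P5']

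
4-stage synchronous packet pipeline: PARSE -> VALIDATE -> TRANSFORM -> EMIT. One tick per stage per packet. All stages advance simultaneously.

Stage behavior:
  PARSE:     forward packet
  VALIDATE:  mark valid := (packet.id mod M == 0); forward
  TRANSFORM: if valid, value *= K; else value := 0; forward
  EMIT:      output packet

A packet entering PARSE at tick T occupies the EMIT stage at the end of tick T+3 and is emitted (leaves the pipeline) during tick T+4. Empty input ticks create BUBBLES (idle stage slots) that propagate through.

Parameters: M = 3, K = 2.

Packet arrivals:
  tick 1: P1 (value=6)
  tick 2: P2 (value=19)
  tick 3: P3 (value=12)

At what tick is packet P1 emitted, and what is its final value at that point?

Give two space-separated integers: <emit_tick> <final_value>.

Answer: 5 0

Derivation:
Tick 1: [PARSE:P1(v=6,ok=F), VALIDATE:-, TRANSFORM:-, EMIT:-] out:-; in:P1
Tick 2: [PARSE:P2(v=19,ok=F), VALIDATE:P1(v=6,ok=F), TRANSFORM:-, EMIT:-] out:-; in:P2
Tick 3: [PARSE:P3(v=12,ok=F), VALIDATE:P2(v=19,ok=F), TRANSFORM:P1(v=0,ok=F), EMIT:-] out:-; in:P3
Tick 4: [PARSE:-, VALIDATE:P3(v=12,ok=T), TRANSFORM:P2(v=0,ok=F), EMIT:P1(v=0,ok=F)] out:-; in:-
Tick 5: [PARSE:-, VALIDATE:-, TRANSFORM:P3(v=24,ok=T), EMIT:P2(v=0,ok=F)] out:P1(v=0); in:-
Tick 6: [PARSE:-, VALIDATE:-, TRANSFORM:-, EMIT:P3(v=24,ok=T)] out:P2(v=0); in:-
Tick 7: [PARSE:-, VALIDATE:-, TRANSFORM:-, EMIT:-] out:P3(v=24); in:-
P1: arrives tick 1, valid=False (id=1, id%3=1), emit tick 5, final value 0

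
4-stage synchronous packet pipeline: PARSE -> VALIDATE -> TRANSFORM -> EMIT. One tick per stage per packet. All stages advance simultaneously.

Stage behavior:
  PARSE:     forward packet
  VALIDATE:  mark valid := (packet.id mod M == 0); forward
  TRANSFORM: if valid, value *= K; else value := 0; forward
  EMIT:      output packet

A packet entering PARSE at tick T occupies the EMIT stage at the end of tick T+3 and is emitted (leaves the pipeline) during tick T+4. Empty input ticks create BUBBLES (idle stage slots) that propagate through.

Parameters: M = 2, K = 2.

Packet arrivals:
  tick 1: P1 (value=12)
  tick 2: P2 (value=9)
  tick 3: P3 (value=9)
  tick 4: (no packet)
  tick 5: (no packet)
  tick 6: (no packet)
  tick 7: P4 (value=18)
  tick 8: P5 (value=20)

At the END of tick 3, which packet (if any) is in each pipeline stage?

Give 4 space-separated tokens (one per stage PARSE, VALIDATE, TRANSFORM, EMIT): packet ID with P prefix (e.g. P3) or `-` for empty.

Tick 1: [PARSE:P1(v=12,ok=F), VALIDATE:-, TRANSFORM:-, EMIT:-] out:-; in:P1
Tick 2: [PARSE:P2(v=9,ok=F), VALIDATE:P1(v=12,ok=F), TRANSFORM:-, EMIT:-] out:-; in:P2
Tick 3: [PARSE:P3(v=9,ok=F), VALIDATE:P2(v=9,ok=T), TRANSFORM:P1(v=0,ok=F), EMIT:-] out:-; in:P3
At end of tick 3: ['P3', 'P2', 'P1', '-']

Answer: P3 P2 P1 -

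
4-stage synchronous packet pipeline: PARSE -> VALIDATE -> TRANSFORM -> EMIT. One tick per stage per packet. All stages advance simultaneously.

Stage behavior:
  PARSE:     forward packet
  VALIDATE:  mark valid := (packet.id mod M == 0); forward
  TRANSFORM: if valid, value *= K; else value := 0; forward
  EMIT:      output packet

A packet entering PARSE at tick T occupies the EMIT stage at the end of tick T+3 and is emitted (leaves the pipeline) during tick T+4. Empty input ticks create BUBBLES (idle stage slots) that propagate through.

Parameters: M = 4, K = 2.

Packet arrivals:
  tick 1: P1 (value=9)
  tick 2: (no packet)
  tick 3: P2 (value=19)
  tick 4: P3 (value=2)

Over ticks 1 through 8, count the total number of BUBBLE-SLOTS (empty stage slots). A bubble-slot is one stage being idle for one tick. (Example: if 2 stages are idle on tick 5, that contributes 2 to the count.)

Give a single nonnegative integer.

Tick 1: [PARSE:P1(v=9,ok=F), VALIDATE:-, TRANSFORM:-, EMIT:-] out:-; bubbles=3
Tick 2: [PARSE:-, VALIDATE:P1(v=9,ok=F), TRANSFORM:-, EMIT:-] out:-; bubbles=3
Tick 3: [PARSE:P2(v=19,ok=F), VALIDATE:-, TRANSFORM:P1(v=0,ok=F), EMIT:-] out:-; bubbles=2
Tick 4: [PARSE:P3(v=2,ok=F), VALIDATE:P2(v=19,ok=F), TRANSFORM:-, EMIT:P1(v=0,ok=F)] out:-; bubbles=1
Tick 5: [PARSE:-, VALIDATE:P3(v=2,ok=F), TRANSFORM:P2(v=0,ok=F), EMIT:-] out:P1(v=0); bubbles=2
Tick 6: [PARSE:-, VALIDATE:-, TRANSFORM:P3(v=0,ok=F), EMIT:P2(v=0,ok=F)] out:-; bubbles=2
Tick 7: [PARSE:-, VALIDATE:-, TRANSFORM:-, EMIT:P3(v=0,ok=F)] out:P2(v=0); bubbles=3
Tick 8: [PARSE:-, VALIDATE:-, TRANSFORM:-, EMIT:-] out:P3(v=0); bubbles=4
Total bubble-slots: 20

Answer: 20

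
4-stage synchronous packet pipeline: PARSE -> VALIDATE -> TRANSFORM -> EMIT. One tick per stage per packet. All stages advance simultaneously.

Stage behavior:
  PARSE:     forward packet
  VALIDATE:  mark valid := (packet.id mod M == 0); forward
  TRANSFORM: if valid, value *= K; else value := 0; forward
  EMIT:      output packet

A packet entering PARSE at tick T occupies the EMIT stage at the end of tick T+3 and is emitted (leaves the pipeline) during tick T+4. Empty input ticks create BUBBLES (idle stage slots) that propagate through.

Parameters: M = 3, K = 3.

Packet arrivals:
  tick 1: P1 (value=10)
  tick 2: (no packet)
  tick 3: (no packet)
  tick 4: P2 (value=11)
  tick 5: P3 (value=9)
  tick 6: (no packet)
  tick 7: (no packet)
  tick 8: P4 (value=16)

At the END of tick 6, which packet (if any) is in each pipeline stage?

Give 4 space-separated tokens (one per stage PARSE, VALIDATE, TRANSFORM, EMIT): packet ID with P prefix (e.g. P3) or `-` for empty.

Tick 1: [PARSE:P1(v=10,ok=F), VALIDATE:-, TRANSFORM:-, EMIT:-] out:-; in:P1
Tick 2: [PARSE:-, VALIDATE:P1(v=10,ok=F), TRANSFORM:-, EMIT:-] out:-; in:-
Tick 3: [PARSE:-, VALIDATE:-, TRANSFORM:P1(v=0,ok=F), EMIT:-] out:-; in:-
Tick 4: [PARSE:P2(v=11,ok=F), VALIDATE:-, TRANSFORM:-, EMIT:P1(v=0,ok=F)] out:-; in:P2
Tick 5: [PARSE:P3(v=9,ok=F), VALIDATE:P2(v=11,ok=F), TRANSFORM:-, EMIT:-] out:P1(v=0); in:P3
Tick 6: [PARSE:-, VALIDATE:P3(v=9,ok=T), TRANSFORM:P2(v=0,ok=F), EMIT:-] out:-; in:-
At end of tick 6: ['-', 'P3', 'P2', '-']

Answer: - P3 P2 -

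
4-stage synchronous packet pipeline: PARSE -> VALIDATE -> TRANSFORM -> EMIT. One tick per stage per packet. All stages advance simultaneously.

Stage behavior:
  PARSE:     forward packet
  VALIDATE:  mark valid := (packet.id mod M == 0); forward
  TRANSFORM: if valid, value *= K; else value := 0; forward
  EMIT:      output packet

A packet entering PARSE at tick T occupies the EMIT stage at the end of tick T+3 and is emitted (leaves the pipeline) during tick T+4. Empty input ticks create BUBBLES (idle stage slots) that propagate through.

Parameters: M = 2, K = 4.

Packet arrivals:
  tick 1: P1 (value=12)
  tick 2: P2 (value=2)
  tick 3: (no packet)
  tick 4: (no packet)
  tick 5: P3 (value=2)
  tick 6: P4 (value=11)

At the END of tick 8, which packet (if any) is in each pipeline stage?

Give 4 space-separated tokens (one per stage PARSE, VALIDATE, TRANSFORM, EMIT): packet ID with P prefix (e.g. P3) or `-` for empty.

Answer: - - P4 P3

Derivation:
Tick 1: [PARSE:P1(v=12,ok=F), VALIDATE:-, TRANSFORM:-, EMIT:-] out:-; in:P1
Tick 2: [PARSE:P2(v=2,ok=F), VALIDATE:P1(v=12,ok=F), TRANSFORM:-, EMIT:-] out:-; in:P2
Tick 3: [PARSE:-, VALIDATE:P2(v=2,ok=T), TRANSFORM:P1(v=0,ok=F), EMIT:-] out:-; in:-
Tick 4: [PARSE:-, VALIDATE:-, TRANSFORM:P2(v=8,ok=T), EMIT:P1(v=0,ok=F)] out:-; in:-
Tick 5: [PARSE:P3(v=2,ok=F), VALIDATE:-, TRANSFORM:-, EMIT:P2(v=8,ok=T)] out:P1(v=0); in:P3
Tick 6: [PARSE:P4(v=11,ok=F), VALIDATE:P3(v=2,ok=F), TRANSFORM:-, EMIT:-] out:P2(v=8); in:P4
Tick 7: [PARSE:-, VALIDATE:P4(v=11,ok=T), TRANSFORM:P3(v=0,ok=F), EMIT:-] out:-; in:-
Tick 8: [PARSE:-, VALIDATE:-, TRANSFORM:P4(v=44,ok=T), EMIT:P3(v=0,ok=F)] out:-; in:-
At end of tick 8: ['-', '-', 'P4', 'P3']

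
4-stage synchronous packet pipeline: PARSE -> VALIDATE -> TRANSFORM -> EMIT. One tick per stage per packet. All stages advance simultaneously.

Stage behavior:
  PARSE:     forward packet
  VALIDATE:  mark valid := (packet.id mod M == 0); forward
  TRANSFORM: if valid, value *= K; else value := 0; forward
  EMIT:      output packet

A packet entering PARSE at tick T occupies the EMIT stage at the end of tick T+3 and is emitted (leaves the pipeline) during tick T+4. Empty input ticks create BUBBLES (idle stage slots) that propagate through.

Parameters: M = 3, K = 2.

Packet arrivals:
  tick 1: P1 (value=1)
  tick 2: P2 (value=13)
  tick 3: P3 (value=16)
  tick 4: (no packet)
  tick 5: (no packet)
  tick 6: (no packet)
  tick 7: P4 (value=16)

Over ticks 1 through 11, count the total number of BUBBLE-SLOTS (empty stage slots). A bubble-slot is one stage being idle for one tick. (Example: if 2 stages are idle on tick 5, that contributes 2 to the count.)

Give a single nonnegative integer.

Tick 1: [PARSE:P1(v=1,ok=F), VALIDATE:-, TRANSFORM:-, EMIT:-] out:-; bubbles=3
Tick 2: [PARSE:P2(v=13,ok=F), VALIDATE:P1(v=1,ok=F), TRANSFORM:-, EMIT:-] out:-; bubbles=2
Tick 3: [PARSE:P3(v=16,ok=F), VALIDATE:P2(v=13,ok=F), TRANSFORM:P1(v=0,ok=F), EMIT:-] out:-; bubbles=1
Tick 4: [PARSE:-, VALIDATE:P3(v=16,ok=T), TRANSFORM:P2(v=0,ok=F), EMIT:P1(v=0,ok=F)] out:-; bubbles=1
Tick 5: [PARSE:-, VALIDATE:-, TRANSFORM:P3(v=32,ok=T), EMIT:P2(v=0,ok=F)] out:P1(v=0); bubbles=2
Tick 6: [PARSE:-, VALIDATE:-, TRANSFORM:-, EMIT:P3(v=32,ok=T)] out:P2(v=0); bubbles=3
Tick 7: [PARSE:P4(v=16,ok=F), VALIDATE:-, TRANSFORM:-, EMIT:-] out:P3(v=32); bubbles=3
Tick 8: [PARSE:-, VALIDATE:P4(v=16,ok=F), TRANSFORM:-, EMIT:-] out:-; bubbles=3
Tick 9: [PARSE:-, VALIDATE:-, TRANSFORM:P4(v=0,ok=F), EMIT:-] out:-; bubbles=3
Tick 10: [PARSE:-, VALIDATE:-, TRANSFORM:-, EMIT:P4(v=0,ok=F)] out:-; bubbles=3
Tick 11: [PARSE:-, VALIDATE:-, TRANSFORM:-, EMIT:-] out:P4(v=0); bubbles=4
Total bubble-slots: 28

Answer: 28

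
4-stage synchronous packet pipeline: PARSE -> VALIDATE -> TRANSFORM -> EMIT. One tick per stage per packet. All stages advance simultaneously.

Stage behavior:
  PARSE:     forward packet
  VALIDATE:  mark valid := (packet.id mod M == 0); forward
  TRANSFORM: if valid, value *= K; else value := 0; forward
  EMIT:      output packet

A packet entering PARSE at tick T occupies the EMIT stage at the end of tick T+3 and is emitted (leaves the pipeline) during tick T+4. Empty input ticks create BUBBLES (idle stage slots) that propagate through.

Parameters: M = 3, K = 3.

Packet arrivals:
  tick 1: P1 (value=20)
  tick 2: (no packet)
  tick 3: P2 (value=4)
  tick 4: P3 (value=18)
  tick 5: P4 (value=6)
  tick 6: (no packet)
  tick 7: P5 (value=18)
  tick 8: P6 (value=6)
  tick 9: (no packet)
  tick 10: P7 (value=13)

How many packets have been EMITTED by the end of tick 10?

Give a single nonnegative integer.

Tick 1: [PARSE:P1(v=20,ok=F), VALIDATE:-, TRANSFORM:-, EMIT:-] out:-; in:P1
Tick 2: [PARSE:-, VALIDATE:P1(v=20,ok=F), TRANSFORM:-, EMIT:-] out:-; in:-
Tick 3: [PARSE:P2(v=4,ok=F), VALIDATE:-, TRANSFORM:P1(v=0,ok=F), EMIT:-] out:-; in:P2
Tick 4: [PARSE:P3(v=18,ok=F), VALIDATE:P2(v=4,ok=F), TRANSFORM:-, EMIT:P1(v=0,ok=F)] out:-; in:P3
Tick 5: [PARSE:P4(v=6,ok=F), VALIDATE:P3(v=18,ok=T), TRANSFORM:P2(v=0,ok=F), EMIT:-] out:P1(v=0); in:P4
Tick 6: [PARSE:-, VALIDATE:P4(v=6,ok=F), TRANSFORM:P3(v=54,ok=T), EMIT:P2(v=0,ok=F)] out:-; in:-
Tick 7: [PARSE:P5(v=18,ok=F), VALIDATE:-, TRANSFORM:P4(v=0,ok=F), EMIT:P3(v=54,ok=T)] out:P2(v=0); in:P5
Tick 8: [PARSE:P6(v=6,ok=F), VALIDATE:P5(v=18,ok=F), TRANSFORM:-, EMIT:P4(v=0,ok=F)] out:P3(v=54); in:P6
Tick 9: [PARSE:-, VALIDATE:P6(v=6,ok=T), TRANSFORM:P5(v=0,ok=F), EMIT:-] out:P4(v=0); in:-
Tick 10: [PARSE:P7(v=13,ok=F), VALIDATE:-, TRANSFORM:P6(v=18,ok=T), EMIT:P5(v=0,ok=F)] out:-; in:P7
Emitted by tick 10: ['P1', 'P2', 'P3', 'P4']

Answer: 4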